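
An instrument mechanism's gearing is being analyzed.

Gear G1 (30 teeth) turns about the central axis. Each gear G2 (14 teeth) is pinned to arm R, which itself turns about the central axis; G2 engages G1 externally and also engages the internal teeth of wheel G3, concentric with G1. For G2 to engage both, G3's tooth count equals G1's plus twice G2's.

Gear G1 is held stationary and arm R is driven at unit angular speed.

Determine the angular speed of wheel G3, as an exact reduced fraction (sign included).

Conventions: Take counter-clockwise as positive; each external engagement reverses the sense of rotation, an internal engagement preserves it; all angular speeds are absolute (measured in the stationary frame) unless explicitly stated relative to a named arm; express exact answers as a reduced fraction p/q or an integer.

44/29

recognized (axles ride arm R): planetary set, 30/14/58 teeth
ring teeth: 30 + 2·14 = 58
30(ω_sun−ω_arm) = −58(ω_ring−ω_arm),  ω_sun = 0, ω_arm = 1
ω_ring = 1 − (30/58)(0−1) = 44/29
exact speed ratio = 44/29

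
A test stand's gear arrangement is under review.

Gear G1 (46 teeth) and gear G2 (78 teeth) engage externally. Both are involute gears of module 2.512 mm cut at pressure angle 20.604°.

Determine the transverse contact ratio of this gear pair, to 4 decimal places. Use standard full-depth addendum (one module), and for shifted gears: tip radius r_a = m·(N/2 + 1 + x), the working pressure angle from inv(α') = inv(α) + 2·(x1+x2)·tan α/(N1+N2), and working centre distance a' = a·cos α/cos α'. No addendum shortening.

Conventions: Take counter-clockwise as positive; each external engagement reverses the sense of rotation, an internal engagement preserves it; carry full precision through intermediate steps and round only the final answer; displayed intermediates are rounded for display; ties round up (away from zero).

1.7479

topology: single-mesh involute geometry — m = 2.512, 46T/78T pair
base radii: r_b1 = 54.080356, r_b2 = 91.701474
tip radii: r_a1 = 60.288000, r_a2 = 100.480000
no profile shift: α' = α, a' = a
action lengths: √(r_a1²−r_b1²) = 26.645037, √(r_a2²−r_b2²) = 41.073959
base pitch p_b = π·m·cos α = 7.386889
CR = (26.645037 + 41.073959 − 155.744000·sin 20.60400°)/7.386889 = 1.747907
contact ratio ≈ 1.7479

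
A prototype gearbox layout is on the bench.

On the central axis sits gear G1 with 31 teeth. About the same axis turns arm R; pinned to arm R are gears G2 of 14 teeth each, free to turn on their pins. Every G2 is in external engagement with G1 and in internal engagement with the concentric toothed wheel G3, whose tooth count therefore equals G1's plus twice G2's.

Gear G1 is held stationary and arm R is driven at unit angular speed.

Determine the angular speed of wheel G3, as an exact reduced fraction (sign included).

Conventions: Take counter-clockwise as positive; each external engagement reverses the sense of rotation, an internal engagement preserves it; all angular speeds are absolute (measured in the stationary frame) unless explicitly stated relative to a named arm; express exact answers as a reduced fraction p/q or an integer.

90/59

recognized (axles ride arm R): planetary set, 31/14/59 teeth
ring teeth: 31 + 2·14 = 59
31(ω_sun−ω_arm) = −59(ω_ring−ω_arm),  ω_sun = 0, ω_arm = 1
ω_ring = 1 − (31/59)(0−1) = 90/59
exact speed ratio = 90/59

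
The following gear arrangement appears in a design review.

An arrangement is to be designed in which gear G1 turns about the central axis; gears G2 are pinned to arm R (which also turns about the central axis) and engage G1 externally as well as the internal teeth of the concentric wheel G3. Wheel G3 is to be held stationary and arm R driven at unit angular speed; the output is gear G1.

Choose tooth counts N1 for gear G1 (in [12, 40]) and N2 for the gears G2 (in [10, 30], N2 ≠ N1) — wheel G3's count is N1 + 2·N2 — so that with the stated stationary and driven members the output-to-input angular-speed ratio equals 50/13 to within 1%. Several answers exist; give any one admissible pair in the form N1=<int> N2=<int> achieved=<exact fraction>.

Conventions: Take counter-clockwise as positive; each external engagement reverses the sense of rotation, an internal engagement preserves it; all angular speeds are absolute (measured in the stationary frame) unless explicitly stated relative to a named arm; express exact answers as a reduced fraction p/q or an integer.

N1=13 N2=12 achieved=50/13

planetary set to be sized for 50/13 (Willis relation)
Willis with ω_ring = 0: ω_sun/ω_arm = (N1+N3)/N1; set equal to 50/13  ⇒  N3/N1 = 50/13 − 1 = 37/13
N3 = N1 + 2·N2  ⇒  N2/N1 = (N3/N1 − 1)/2 = (37/13 − 1)/2 = 12/13
smallest multiple with N1 ≥ 12 and N2 ≥ 10: k = 1  ⇒  N1 = 1·13 = 13, N2 = 1·12 = 12 (N1 ≤ 40, N2 ≤ 30, N2 ≠ N1 ✓), N3 = 13 + 2·12 = 37
check: (N1+N3)/N1 with N1 = 13, N3 = 37 gives 50/13; |achieved − target| = 0 ≤ 1/26 ✓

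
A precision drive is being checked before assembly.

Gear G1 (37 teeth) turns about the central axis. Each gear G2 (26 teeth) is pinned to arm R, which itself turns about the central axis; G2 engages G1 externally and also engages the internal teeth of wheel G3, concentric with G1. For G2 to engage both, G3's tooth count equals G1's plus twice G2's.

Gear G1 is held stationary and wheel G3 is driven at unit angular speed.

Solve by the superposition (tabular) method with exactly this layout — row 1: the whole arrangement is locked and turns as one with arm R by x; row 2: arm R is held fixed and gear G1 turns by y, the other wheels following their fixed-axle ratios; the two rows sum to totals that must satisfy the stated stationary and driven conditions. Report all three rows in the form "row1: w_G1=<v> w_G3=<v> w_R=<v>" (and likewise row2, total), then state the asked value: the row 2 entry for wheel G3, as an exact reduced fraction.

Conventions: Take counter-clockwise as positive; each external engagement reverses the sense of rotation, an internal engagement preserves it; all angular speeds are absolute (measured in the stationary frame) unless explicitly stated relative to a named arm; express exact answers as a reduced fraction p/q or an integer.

row1: w_G1=89/126 w_G3=89/126 w_R=89/126
row2: w_G1=-89/126 w_G3=37/126 w_R=0
total: w_G1=0 w_G3=1 w_R=89/126
asked value: 37/126

planetary set (37T centre, 26T on arm, 89T internal) — Willis relation
superposition row 1 [locked train]: every member turns x
row 2 — arm fixed, fixed-axis ratios: sun y, ring −(37/89)·y, arm 0
boundary: total ω_sun = x + y = 0 and total ω_ring = x − (37/89)·y = 1  ⇒  y = -89/126, x = 89/126
row 2 ring = −(37/89)·(-89/126) = 37/126
totals (row 1 + row 2): sun 89/126 + (-89/126) = 0, ring 89/126 + 37/126 = 1, arm 89/126 + 0 = 89/126
asked cell (row2, ring) = 37/126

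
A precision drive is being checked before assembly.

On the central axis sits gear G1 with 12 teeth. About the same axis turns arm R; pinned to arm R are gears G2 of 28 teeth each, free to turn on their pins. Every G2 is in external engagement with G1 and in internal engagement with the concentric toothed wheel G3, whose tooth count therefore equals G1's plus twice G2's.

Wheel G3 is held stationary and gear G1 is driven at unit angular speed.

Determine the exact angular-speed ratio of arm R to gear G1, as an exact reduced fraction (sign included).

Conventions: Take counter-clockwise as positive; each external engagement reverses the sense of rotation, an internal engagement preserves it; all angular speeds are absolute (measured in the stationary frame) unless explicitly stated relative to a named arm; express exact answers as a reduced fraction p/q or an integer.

3/20

recognized (axles ride arm R): planetary set, 12/28/68 teeth
ring teeth: 12 + 2·28 = 68
12(ω_sun−ω_arm) = −68(ω_ring−ω_arm),  ω_ring = 0, ω_sun = 1
12(1−ω_arm) = −68(0−ω_arm)  ⇒  80·ω_arm = 12  ⇒  ω_arm = 3/20
ω_out/ω_in = 3/20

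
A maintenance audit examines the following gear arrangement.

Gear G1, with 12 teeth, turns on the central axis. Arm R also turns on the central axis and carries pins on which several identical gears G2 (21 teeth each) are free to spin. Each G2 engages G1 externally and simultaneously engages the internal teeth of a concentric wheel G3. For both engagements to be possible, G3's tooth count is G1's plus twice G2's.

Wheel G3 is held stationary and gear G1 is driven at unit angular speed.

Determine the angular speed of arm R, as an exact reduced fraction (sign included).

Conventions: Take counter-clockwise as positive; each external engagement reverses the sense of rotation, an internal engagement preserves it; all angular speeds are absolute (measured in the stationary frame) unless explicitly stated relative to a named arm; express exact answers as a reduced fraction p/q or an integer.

2/11

recognized (axles ride arm R): planetary set, 12/21/54 teeth
ring teeth: 12 + 2·21 = 54
12(ω_sun−ω_arm) = −54(ω_ring−ω_arm),  ω_ring = 0, ω_sun = 1
12(1−ω_arm) = −54(0−ω_arm)  ⇒  66·ω_arm = 12  ⇒  ω_arm = 2/11
exact speed ratio = 2/11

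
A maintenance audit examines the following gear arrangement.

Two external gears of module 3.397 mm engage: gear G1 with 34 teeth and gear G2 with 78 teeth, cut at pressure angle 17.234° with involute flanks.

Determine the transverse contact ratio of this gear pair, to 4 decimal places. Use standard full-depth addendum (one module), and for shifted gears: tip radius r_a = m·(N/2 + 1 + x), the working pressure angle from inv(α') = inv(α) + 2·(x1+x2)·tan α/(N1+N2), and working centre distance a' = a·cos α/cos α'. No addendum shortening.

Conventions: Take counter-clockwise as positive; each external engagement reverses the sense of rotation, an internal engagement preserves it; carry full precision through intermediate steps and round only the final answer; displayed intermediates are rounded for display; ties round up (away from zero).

single-mesh involute tooth geometry (34T engaging 78T at module 3.397)
base radii: r_b1 = 55.156227, r_b2 = 126.534873
tip radii: r_a1 = 61.146000, r_a2 = 135.880000
no profile shift: α' = α, a' = a
action lengths: √(r_a1²−r_b1²) = 26.393635, √(r_a2²−r_b2²) = 49.520705
base pitch p_b = π·m·cos α = 10.192847
CR = (26.393635 + 49.520705 − 190.232000·sin 17.23400°)/10.192847 = 1.918343
contact ratio ≈ 1.9183

1.9183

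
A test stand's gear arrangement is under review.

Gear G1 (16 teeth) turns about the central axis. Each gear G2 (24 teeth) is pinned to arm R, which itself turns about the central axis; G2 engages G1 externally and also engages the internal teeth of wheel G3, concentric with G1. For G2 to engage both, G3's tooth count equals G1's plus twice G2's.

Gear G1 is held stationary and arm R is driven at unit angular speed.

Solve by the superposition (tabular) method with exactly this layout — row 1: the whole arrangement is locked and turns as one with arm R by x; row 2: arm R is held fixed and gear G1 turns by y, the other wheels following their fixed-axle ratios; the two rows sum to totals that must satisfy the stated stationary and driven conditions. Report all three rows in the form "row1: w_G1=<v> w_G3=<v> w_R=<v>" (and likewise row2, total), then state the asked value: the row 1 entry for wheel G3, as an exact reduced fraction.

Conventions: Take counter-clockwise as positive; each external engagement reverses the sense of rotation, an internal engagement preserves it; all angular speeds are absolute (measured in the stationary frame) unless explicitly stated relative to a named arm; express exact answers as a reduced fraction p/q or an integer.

row1: w_G1=1 w_G3=1 w_R=1
row2: w_G1=-1 w_G3=1/4 w_R=0
total: w_G1=0 w_G3=5/4 w_R=1
asked value: 1

recognized (axles ride arm R): planetary set, 16/24/64 teeth
row 1: whole set turns with the arm by x
superposition row 2 [arm held]: sun y, ring −(16/64)·y, arm 0
boundary: total ω_sun = x + y = 0 and total ω_arm = x = 1  ⇒  y = -1, x = 1
row 2 ring = −(16/64)·(-1) = 1/4
totals (row 1 + row 2): sun 1 + (-1) = 0, ring 1 + 1/4 = 5/4, arm 1 + 0 = 1
asked cell (row1, ring) = 1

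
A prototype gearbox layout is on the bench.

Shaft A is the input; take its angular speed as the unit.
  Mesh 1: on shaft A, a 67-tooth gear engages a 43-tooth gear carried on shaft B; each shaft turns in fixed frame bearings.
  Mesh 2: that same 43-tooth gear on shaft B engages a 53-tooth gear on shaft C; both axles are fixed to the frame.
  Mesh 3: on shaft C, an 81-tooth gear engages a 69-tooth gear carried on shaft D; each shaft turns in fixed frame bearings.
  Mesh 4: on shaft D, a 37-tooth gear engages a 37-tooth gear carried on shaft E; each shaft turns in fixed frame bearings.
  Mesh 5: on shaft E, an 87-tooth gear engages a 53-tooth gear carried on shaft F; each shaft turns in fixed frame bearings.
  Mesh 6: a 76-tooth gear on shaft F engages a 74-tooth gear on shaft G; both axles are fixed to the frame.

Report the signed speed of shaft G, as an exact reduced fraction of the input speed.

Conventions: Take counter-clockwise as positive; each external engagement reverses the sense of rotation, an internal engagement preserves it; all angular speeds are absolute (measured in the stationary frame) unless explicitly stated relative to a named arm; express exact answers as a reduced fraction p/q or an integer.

5980554/2390459

6-mesh fixed-axis compound train (all bearings frame-fixed)
mesh 1 [67T→43T]: |ω|/ω_in = 1×67/43 = 67/43, sense flips to −
mesh 2 [43T→53T]: |ω|/ω_in = (67/43)×43/53 = 67/53, sense flips to +
mesh 3 [81T→69T]: |ω|/ω_in = (67/53)×81/69 = 1809/1219, sense flips to −
mesh 4 [37T→37T]: |ω|/ω_in = (1809/1219)×37/37 = 1809/1219, sense flips to +
mesh 5 [87T→53T]: |ω|/ω_in = (1809/1219)×87/53 = 157383/64607, sense flips to −
mesh 6 [76T→74T]: |ω|/ω_in = (157383/64607)×76/74 = 5980554/2390459, sense flips to +
signed output speed (× input speed) = 5980554/2390459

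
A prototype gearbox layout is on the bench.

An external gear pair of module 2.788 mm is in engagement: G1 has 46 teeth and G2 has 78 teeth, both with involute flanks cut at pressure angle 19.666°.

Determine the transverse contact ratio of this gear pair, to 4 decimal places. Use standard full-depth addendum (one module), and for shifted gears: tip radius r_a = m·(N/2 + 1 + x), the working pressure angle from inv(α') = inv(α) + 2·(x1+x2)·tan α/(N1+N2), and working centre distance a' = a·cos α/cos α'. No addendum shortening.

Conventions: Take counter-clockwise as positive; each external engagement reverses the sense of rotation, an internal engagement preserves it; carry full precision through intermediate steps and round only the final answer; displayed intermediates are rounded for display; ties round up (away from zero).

1.8003

single-mesh involute tooth geometry (46T engaging 78T at module 2.788)
base radii: r_b1 = 60.383674, r_b2 = 102.389708
tip radii: r_a1 = 66.912000, r_a2 = 111.520000
no profile shift: α' = α, a' = a
action lengths: √(r_a1²−r_b1²) = 28.827551, √(r_a2²−r_b2²) = 44.193418
base pitch p_b = π·m·cos α = 8.247865
CR = (28.827551 + 44.193418 − 172.856000·sin 19.66600°)/8.247865 = 1.800298
contact ratio ≈ 1.8003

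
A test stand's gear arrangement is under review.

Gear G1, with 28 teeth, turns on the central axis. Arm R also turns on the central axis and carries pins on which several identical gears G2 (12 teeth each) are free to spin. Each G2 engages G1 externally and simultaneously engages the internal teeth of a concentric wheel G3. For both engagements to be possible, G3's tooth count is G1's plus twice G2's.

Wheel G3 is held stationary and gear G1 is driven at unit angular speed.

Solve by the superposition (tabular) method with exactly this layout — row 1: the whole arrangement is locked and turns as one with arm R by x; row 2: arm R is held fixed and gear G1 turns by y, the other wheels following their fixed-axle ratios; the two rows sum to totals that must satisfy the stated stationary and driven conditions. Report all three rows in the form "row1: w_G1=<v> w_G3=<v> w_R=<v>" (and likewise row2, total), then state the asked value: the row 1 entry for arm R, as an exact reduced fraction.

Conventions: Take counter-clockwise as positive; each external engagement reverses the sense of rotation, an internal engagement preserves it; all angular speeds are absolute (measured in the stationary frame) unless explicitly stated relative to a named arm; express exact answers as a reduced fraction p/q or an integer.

row1: w_G1=7/20 w_G3=7/20 w_R=7/20
row2: w_G1=13/20 w_G3=-7/20 w_R=0
total: w_G1=1 w_G3=0 w_R=7/20
asked value: 7/20

topology: planetary set — G1 28T / G2 12T / G3 52T, arm = carrier (Willis)
row 1 (train locked, turned with arm): all members turn x
row 2 — arm fixed, fixed-axis ratios: sun y, ring −(28/52)·y, arm 0
boundary: total ω_ring = x − (28/52)·y = 0 and total ω_sun = x + y = 1  ⇒  y = 13/20, x = 7/20
row 2 ring = −(28/52)·13/20 = -7/20
totals (row 1 + row 2): sun 7/20 + 13/20 = 1, ring 7/20 + (-7/20) = 0, arm 7/20 + 0 = 7/20
asked cell (row1, arm) = 7/20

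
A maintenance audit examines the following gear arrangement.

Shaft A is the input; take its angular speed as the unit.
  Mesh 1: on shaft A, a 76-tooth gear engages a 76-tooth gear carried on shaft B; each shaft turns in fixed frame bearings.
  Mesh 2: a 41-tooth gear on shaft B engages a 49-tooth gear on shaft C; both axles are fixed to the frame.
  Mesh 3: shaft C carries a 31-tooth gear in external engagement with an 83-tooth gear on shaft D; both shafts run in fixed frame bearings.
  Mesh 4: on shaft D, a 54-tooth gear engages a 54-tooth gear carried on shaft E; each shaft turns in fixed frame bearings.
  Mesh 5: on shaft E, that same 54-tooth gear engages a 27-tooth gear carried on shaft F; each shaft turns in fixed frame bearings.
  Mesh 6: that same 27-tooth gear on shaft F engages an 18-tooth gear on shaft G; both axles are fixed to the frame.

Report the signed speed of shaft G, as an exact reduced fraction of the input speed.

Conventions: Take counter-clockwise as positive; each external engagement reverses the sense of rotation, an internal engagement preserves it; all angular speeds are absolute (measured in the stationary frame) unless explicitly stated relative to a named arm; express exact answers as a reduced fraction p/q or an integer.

6-mesh fixed-axis compound train (all bearings frame-fixed)
mesh 1 [76T→76T]: |ω|/ω_in = 1×76/76 = 1, sense flips to −
mesh 2 [41T→49T]: |ω|/ω_in = 1×41/49 = 41/49, sense flips to +
mesh 3 [31T→83T]: |ω|/ω_in = (41/49)×31/83 = 1271/4067, sense flips to −
mesh 4 [54T→54T]: |ω|/ω_in = (1271/4067)×54/54 = 1271/4067, sense flips to +
mesh 5 [54T→27T]: |ω|/ω_in = (1271/4067)×54/27 = 2542/4067, sense flips to −
mesh 6 [27T→18T]: |ω|/ω_in = (2542/4067)×27/18 = 3813/4067, sense flips to +
signed output speed (× input speed) = 3813/4067

3813/4067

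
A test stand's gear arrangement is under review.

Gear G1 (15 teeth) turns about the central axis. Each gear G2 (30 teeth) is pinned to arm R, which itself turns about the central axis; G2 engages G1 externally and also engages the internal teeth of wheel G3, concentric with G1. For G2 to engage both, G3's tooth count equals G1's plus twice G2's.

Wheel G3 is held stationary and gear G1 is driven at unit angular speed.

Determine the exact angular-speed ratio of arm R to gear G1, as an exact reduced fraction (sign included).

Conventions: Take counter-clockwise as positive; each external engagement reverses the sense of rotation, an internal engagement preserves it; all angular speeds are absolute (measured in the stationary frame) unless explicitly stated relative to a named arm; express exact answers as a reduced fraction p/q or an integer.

planetary set (15T centre, 30T on arm, 75T internal) — Willis relation
ring teeth: 15 + 2·30 = 75
15(ω_sun−ω_arm) = −75(ω_ring−ω_arm),  ω_ring = 0, ω_sun = 1
15(1−ω_arm) = −75(0−ω_arm)  ⇒  90·ω_arm = 15  ⇒  ω_arm = 1/6
ω_out/ω_in = 1/6

1/6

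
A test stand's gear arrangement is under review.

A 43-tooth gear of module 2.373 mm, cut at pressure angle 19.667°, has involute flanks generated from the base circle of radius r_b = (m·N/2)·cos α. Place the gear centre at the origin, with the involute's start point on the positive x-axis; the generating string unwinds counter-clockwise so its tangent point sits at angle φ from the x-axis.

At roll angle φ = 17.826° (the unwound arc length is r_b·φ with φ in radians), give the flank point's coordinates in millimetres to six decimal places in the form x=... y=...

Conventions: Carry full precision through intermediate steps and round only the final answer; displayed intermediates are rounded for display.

single-mesh involute tooth geometry (43T wheel at module 2.373)
pitch radius r_p = m·N/2 = 2.373·43/2 = 51.019500
base radius r_b = r_p·cos α = 51.019500·cos 19.667° = 48.043254
roll angle φ = 17.826° = 0.31112239 rad
x = r_b·(cos φ + φ·sin φ) = 50.312512
y = r_b·(sin φ − φ·cos φ) = 0.477634

x=50.312512 y=0.477634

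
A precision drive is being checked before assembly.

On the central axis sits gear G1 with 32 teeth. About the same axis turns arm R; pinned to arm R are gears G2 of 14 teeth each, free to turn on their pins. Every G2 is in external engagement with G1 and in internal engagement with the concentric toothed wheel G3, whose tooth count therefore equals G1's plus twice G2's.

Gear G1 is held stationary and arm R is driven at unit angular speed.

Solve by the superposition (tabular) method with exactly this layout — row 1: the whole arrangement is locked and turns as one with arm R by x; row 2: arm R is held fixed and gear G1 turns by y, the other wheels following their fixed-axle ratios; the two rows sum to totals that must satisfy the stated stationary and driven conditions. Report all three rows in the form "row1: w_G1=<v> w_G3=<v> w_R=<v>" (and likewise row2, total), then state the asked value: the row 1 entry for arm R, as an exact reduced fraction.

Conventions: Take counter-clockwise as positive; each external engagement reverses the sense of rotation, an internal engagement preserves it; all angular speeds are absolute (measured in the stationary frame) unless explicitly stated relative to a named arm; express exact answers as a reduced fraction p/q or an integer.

row1: w_G1=1 w_G3=1 w_R=1
row2: w_G1=-1 w_G3=8/15 w_R=0
total: w_G1=0 w_G3=23/15 w_R=1
asked value: 1

class = planetary set [G3 = 32+2·14 = 60; Willis about the carrier]
row 1 — lock + rotate with arm: ω_sun = ω_ring = ω_arm = x
row 2 (arm held, sun turns y): ω_ring = −(32/60)·y, ω_arm = 0
boundary: total ω_sun = x + y = 0 and total ω_arm = x = 1  ⇒  y = -1, x = 1
row 2 ring = −(32/60)·(-1) = 8/15
totals (row 1 + row 2): sun 1 + (-1) = 0, ring 1 + 8/15 = 23/15, arm 1 + 0 = 1
asked cell (row1, arm) = 1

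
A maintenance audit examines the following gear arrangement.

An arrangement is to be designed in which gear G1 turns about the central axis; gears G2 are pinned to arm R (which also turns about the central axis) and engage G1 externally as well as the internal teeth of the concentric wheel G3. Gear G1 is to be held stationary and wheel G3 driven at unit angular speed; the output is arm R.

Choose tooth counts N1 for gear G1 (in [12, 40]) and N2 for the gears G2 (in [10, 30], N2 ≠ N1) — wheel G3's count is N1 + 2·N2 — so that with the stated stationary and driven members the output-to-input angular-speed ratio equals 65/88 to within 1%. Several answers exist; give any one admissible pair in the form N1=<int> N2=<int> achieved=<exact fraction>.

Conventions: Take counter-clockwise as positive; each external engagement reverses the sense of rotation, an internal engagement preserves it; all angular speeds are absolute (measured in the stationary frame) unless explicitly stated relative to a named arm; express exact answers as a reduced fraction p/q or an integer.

design class (target 65/88): planetary set
Willis with ω_sun = 0: ω_arm/ω_ring = N3/(N1+N3); set equal to 65/88  ⇒  N3/N1 = (65/88)/(1 − 65/88) = 65/23
N3 = N1 + 2·N2  ⇒  N2/N1 = (N3/N1 − 1)/2 = (65/23 − 1)/2 = 21/23
smallest multiple with N1 ≥ 12 and N2 ≥ 10: k = 1  ⇒  N1 = 1·23 = 23, N2 = 1·21 = 21 (N1 ≤ 40, N2 ≤ 30, N2 ≠ N1 ✓), N3 = 23 + 2·21 = 65
check: N3/(N1+N3) with N1 = 23, N3 = 65 gives 65/88; |achieved − target| = 0 ≤ 13/1760 ✓

N1=23 N2=21 achieved=65/88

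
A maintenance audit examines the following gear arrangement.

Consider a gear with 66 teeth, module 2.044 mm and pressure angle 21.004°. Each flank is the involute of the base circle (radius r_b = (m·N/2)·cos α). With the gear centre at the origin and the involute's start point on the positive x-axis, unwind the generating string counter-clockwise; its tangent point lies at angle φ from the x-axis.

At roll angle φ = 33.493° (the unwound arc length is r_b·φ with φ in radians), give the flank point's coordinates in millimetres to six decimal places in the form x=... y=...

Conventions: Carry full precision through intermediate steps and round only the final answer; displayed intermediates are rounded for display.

x=72.827260 y=4.051299

recognized (one wheel, involute flank): single-mesh tooth geometry, m = 2.044, N = 66
pitch radius r_p = m·N/2 = 2.044·66/2 = 67.452000
base radius r_b = r_p·cos α = 67.452000·cos 21.004° = 62.970179
roll angle φ = 33.493° = 0.58456313 rad
x = r_b·(cos φ + φ·sin φ) = 72.827260
y = r_b·(sin φ − φ·cos φ) = 4.051299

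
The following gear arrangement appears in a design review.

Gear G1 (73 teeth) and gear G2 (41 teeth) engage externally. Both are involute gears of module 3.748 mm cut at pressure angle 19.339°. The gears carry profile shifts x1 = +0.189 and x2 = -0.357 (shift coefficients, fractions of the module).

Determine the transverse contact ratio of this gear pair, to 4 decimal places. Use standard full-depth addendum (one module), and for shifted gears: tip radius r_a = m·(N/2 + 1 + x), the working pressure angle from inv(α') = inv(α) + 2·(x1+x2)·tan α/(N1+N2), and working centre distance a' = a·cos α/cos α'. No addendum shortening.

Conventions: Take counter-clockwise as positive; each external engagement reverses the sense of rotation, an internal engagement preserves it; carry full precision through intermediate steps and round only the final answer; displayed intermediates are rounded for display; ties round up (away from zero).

class = single-mesh tooth geometry [involute pair 73T × 41T, m = 3.748]
base radii: r_b1 = 129.083051, r_b2 = 72.498700
tip radii: r_a1 = 141.258372, r_a2 = 79.243964
inv(α') = inv(19.339°) + 2·(+0.189-0.357)·tan α/(73+41) = 0.01239573  ⇒  α' = 18.84431°
a' = a·cos α / cos α' = 213.6360·cos 19.339°/cos 18.84431° = 212.998527
action lengths: √(r_a1²−r_b1²) = 57.371540, √(r_a2²−r_b2²) = 31.992880
base pitch p_b = π·m·cos α = 11.110311
CR = (57.371540 + 31.992880 − 212.998527·sin 18.84431°)/11.110311 = 1.851107
contact ratio ≈ 1.8511

1.8511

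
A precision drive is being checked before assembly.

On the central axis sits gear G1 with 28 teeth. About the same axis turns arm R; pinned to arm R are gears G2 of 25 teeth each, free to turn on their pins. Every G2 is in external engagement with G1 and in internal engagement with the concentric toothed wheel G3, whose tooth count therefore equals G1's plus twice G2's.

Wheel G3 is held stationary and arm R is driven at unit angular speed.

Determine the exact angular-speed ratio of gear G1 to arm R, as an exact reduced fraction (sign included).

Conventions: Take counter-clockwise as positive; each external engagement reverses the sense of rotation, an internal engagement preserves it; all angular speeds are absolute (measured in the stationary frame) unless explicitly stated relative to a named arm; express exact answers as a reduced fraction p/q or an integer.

53/14

class = planetary set [G3 = 28+2·25 = 78; Willis about the carrier]
ring teeth: 28 + 2·25 = 78
28(ω_sun−ω_arm) = −78(ω_ring−ω_arm),  ω_ring = 0, ω_arm = 1
ω_sun = 1 − (78/28)(0−1) = 53/14
ω_out/ω_in = 53/14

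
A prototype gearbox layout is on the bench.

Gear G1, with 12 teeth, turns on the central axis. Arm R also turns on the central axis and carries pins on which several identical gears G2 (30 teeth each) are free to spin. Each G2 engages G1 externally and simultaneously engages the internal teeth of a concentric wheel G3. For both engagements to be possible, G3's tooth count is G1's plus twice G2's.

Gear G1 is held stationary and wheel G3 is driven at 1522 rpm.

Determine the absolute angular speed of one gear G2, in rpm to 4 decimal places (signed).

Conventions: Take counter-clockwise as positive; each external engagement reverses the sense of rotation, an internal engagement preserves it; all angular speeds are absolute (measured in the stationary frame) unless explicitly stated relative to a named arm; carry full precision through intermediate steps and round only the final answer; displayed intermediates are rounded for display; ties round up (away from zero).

+1826.4000 rpm

planetary set (12T centre, 30T on arm, 72T internal) — Willis relation
normalise by the input: solve with ω_ring = 1, then scale by 1522 rpm
ring teeth: 12 + 2·30 = 72
12(ω_sun−ω_arm) = −72(ω_ring−ω_arm),  ω_sun = 0, ω_ring = 1
12(0−ω_arm) = −72(1−ω_arm)  ⇒  84·ω_arm = 72  ⇒  ω_arm = 6/7
sun–planet mesh: 12·(0−6/7) = −30·(ω_p−ω_arm)  ⇒  ω_p−ω_arm = 12/35
ω_p = 6/7 + 12/35 = 6/5
scale: ω_p = 6/5 × 1522 rpm = +1826.4000 rpm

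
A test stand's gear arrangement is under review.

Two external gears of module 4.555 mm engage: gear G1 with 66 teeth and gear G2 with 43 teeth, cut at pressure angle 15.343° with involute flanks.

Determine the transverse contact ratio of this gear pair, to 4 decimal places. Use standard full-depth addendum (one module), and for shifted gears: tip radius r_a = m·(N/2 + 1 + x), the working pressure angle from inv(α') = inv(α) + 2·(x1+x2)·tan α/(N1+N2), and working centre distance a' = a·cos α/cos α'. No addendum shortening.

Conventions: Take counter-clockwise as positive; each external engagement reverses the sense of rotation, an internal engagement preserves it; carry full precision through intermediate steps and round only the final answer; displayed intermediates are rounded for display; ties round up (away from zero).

2.0750

recognized (one external pair, fixed centres): single-mesh tooth geometry, m = 4.555, N1 = 66, N2 = 43
base radii: r_b1 = 144.957640, r_b2 = 94.442099
tip radii: r_a1 = 154.870000, r_a2 = 102.487500
no profile shift: α' = α, a' = a
action lengths: √(r_a1²−r_b1²) = 54.516048, √(r_a2²−r_b2²) = 39.804241
base pitch p_b = π·m·cos α = 13.799935
CR = (54.516048 + 39.804241 − 248.247500·sin 15.34300°)/13.799935 = 2.074994
contact ratio ≈ 2.0750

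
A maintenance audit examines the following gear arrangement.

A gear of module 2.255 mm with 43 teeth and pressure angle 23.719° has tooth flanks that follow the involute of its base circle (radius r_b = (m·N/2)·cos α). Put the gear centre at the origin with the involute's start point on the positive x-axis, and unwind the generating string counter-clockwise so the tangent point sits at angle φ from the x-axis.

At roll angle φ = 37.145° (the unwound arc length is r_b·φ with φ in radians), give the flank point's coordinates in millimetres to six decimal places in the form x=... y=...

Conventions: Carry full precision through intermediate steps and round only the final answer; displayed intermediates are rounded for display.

class = single-mesh tooth geometry [base-circle involute, m = 2.255, 43T]
pitch radius r_p = m·N/2 = 2.255·43/2 = 48.482500
base radius r_b = r_p·cos α = 48.482500·cos 23.719° = 44.387147
roll angle φ = 37.145° = 0.64830255 rad
x = r_b·(cos φ + φ·sin φ) = 52.757550
y = r_b·(sin φ − φ·cos φ) = 3.864604

x=52.757550 y=3.864604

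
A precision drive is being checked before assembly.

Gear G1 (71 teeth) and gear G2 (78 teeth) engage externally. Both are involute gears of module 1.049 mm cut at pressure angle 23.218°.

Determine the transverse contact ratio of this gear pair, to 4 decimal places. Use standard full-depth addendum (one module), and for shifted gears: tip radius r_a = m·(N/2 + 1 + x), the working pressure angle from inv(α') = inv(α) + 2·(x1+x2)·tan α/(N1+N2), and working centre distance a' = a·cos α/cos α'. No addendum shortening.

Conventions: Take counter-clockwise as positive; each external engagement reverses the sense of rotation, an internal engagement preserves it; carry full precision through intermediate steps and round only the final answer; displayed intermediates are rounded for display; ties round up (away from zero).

recognized (one external pair, fixed centres): single-mesh tooth geometry, m = 1.049, N1 = 71, N2 = 78
base radii: r_b1 = 34.223530, r_b2 = 37.597681
tip radii: r_a1 = 38.288500, r_a2 = 41.960000
no profile shift: α' = α, a' = a
action lengths: √(r_a1²−r_b1²) = 17.168553, √(r_a2²−r_b2²) = 18.629439
base pitch p_b = π·m·cos α = 3.028631
CR = (17.168553 + 18.629439 − 78.150500·sin 23.21800°)/3.028631 = 1.647170
contact ratio ≈ 1.6472

1.6472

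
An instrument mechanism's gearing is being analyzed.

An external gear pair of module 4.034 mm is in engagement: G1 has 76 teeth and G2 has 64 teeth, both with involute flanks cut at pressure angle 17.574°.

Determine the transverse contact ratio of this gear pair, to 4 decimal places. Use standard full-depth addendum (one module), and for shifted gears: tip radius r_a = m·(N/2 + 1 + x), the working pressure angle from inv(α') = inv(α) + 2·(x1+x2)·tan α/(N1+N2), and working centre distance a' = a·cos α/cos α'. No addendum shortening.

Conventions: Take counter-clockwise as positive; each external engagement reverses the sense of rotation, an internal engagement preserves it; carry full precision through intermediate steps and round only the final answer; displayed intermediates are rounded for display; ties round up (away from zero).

1.9676

topology: single-mesh involute geometry — m = 4.034, 76T/64T pair
base radii: r_b1 = 146.137522, r_b2 = 123.063177
tip radii: r_a1 = 157.326000, r_a2 = 133.122000
no profile shift: α' = α, a' = a
action lengths: √(r_a1²−r_b1²) = 58.269159, √(r_a2²−r_b2²) = 50.763387
base pitch p_b = π·m·cos α = 12.081699
CR = (58.269159 + 50.763387 − 282.380000·sin 17.57400°)/12.081699 = 1.967562
contact ratio ≈ 1.9676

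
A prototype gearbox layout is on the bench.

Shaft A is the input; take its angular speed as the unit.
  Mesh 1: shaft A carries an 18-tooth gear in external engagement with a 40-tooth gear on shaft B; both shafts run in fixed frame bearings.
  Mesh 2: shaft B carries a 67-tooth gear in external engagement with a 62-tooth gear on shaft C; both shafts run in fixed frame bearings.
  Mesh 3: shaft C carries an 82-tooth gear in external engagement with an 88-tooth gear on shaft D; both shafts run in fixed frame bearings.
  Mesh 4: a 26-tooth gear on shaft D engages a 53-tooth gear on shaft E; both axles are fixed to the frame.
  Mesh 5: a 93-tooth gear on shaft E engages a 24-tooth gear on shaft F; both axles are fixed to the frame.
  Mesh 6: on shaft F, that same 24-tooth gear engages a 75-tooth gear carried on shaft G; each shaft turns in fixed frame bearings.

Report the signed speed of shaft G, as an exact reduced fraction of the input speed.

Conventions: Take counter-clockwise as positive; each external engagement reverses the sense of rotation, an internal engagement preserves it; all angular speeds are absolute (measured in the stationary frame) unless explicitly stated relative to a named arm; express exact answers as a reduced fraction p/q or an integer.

321399/1166000

6-mesh fixed-axis compound train (all bearings frame-fixed)
mesh 1 [18T→40T]: |ω|/ω_in = 1×18/40 = 9/20, sense flips to −
mesh 2 [67T→62T]: |ω|/ω_in = (9/20)×67/62 = 603/1240, sense flips to +
mesh 3 [82T→88T]: |ω|/ω_in = (603/1240)×82/88 = 24723/54560, sense flips to −
mesh 4 [26T→53T]: |ω|/ω_in = (24723/54560)×26/53 = 321399/1445840, sense flips to +
mesh 5 [93T→24T]: |ω|/ω_in = (321399/1445840)×93/24 = 321399/373120, sense flips to −
mesh 6 [24T→75T]: |ω|/ω_in = (321399/373120)×24/75 = 321399/1166000, sense flips to +
signed output speed (× input speed) = 321399/1166000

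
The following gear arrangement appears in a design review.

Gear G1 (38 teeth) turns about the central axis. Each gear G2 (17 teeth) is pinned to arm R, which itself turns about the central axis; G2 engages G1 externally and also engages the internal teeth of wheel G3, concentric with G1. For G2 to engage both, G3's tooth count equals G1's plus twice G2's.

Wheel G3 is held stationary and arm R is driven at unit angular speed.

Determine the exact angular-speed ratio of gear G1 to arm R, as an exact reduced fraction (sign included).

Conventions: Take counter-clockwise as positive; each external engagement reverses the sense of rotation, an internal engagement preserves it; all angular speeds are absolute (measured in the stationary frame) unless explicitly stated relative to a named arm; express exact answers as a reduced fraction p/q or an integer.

55/19

topology: planetary set — G1 38T / G2 17T / G3 72T, arm = carrier (Willis)
ring teeth: 38 + 2·17 = 72
38(ω_sun−ω_arm) = −72(ω_ring−ω_arm),  ω_ring = 0, ω_arm = 1
ω_sun = 1 − (72/38)(0−1) = 55/19
ω_out/ω_in = 55/19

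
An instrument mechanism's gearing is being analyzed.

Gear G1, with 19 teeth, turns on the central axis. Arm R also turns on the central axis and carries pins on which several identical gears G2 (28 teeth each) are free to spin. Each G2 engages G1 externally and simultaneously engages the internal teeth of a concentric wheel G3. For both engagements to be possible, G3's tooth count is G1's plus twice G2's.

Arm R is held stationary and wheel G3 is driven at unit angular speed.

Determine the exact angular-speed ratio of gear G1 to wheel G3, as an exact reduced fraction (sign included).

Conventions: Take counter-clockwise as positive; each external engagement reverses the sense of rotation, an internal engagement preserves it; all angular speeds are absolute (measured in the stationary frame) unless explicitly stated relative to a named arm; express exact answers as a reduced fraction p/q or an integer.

-75/19

topology: planetary set — G1 19T / G2 28T / G3 75T, arm = carrier (Willis)
ring teeth: 19 + 2·28 = 75
19(ω_sun−ω_arm) = −75(ω_ring−ω_arm),  ω_arm = 0, ω_ring = 1
ω_sun = 0 − (75/19)(1−0) = -75/19
ω_out/ω_in = -75/19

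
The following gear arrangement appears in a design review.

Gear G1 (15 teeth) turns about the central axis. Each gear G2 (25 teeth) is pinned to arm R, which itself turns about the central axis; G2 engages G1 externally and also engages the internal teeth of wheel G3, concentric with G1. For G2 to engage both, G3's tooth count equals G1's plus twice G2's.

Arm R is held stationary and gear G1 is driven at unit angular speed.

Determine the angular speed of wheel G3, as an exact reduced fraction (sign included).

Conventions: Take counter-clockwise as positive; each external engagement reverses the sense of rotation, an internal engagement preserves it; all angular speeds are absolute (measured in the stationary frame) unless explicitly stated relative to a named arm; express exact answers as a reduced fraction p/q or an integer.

recognized (axles ride arm R): planetary set, 15/25/65 teeth
ring teeth: 15 + 2·25 = 65
15(ω_sun−ω_arm) = −65(ω_ring−ω_arm),  ω_arm = 0, ω_sun = 1
ω_ring = 0 − (15/65)(1−0) = -3/13
exact speed ratio = -3/13

-3/13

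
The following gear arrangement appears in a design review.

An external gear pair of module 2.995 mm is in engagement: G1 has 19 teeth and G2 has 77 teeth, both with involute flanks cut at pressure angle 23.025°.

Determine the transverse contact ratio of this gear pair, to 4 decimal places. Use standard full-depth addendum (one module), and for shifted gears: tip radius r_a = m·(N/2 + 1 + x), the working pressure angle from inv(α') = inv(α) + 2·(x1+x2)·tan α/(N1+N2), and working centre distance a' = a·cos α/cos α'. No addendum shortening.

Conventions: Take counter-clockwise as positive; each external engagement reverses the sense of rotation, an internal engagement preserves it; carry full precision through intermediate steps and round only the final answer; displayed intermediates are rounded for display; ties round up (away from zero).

recognized (one external pair, fixed centres): single-mesh tooth geometry, m = 2.995, N1 = 19, N2 = 77
base radii: r_b1 = 26.185811, r_b2 = 106.121445
tip radii: r_a1 = 31.447500, r_a2 = 118.302500
no profile shift: α' = α, a' = a
action lengths: √(r_a1²−r_b1²) = 17.414033, √(r_a2²−r_b2²) = 52.284993
base pitch p_b = π·m·cos α = 8.659490
CR = (17.414033 + 52.284993 − 143.760000·sin 23.02500°)/8.659490 = 1.555494
contact ratio ≈ 1.5555

1.5555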